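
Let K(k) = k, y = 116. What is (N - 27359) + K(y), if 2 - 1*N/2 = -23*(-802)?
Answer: -64131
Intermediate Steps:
N = -36888 (N = 4 - (-46)*(-802) = 4 - 2*18446 = 4 - 36892 = -36888)
(N - 27359) + K(y) = (-36888 - 27359) + 116 = -64247 + 116 = -64131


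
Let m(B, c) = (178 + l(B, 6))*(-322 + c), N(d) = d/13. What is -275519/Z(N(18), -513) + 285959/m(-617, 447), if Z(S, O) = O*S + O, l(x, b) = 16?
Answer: 4810787933/20297250 ≈ 237.02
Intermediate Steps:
N(d) = d/13 (N(d) = d*(1/13) = d/13)
m(B, c) = -62468 + 194*c (m(B, c) = (178 + 16)*(-322 + c) = 194*(-322 + c) = -62468 + 194*c)
Z(S, O) = O + O*S
-275519/Z(N(18), -513) + 285959/m(-617, 447) = -275519*(-1/(513*(1 + (1/13)*18))) + 285959/(-62468 + 194*447) = -275519*(-1/(513*(1 + 18/13))) + 285959/(-62468 + 86718) = -275519/((-513*31/13)) + 285959/24250 = -275519/(-15903/13) + 285959*(1/24250) = -275519*(-13/15903) + 285959/24250 = 188513/837 + 285959/24250 = 4810787933/20297250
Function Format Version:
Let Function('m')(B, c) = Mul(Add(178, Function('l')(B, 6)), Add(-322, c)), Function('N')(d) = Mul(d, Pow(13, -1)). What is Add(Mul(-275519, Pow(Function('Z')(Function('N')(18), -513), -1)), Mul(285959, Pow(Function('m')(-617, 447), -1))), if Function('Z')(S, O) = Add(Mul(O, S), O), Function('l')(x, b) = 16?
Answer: Rational(4810787933, 20297250) ≈ 237.02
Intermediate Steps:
Function('N')(d) = Mul(Rational(1, 13), d) (Function('N')(d) = Mul(d, Rational(1, 13)) = Mul(Rational(1, 13), d))
Function('m')(B, c) = Add(-62468, Mul(194, c)) (Function('m')(B, c) = Mul(Add(178, 16), Add(-322, c)) = Mul(194, Add(-322, c)) = Add(-62468, Mul(194, c)))
Function('Z')(S, O) = Add(O, Mul(O, S))
Add(Mul(-275519, Pow(Function('Z')(Function('N')(18), -513), -1)), Mul(285959, Pow(Function('m')(-617, 447), -1))) = Add(Mul(-275519, Pow(Mul(-513, Add(1, Mul(Rational(1, 13), 18))), -1)), Mul(285959, Pow(Add(-62468, Mul(194, 447)), -1))) = Add(Mul(-275519, Pow(Mul(-513, Add(1, Rational(18, 13))), -1)), Mul(285959, Pow(Add(-62468, 86718), -1))) = Add(Mul(-275519, Pow(Mul(-513, Rational(31, 13)), -1)), Mul(285959, Pow(24250, -1))) = Add(Mul(-275519, Pow(Rational(-15903, 13), -1)), Mul(285959, Rational(1, 24250))) = Add(Mul(-275519, Rational(-13, 15903)), Rational(285959, 24250)) = Add(Rational(188513, 837), Rational(285959, 24250)) = Rational(4810787933, 20297250)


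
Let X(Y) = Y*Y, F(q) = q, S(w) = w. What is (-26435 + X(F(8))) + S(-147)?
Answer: -26518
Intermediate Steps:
X(Y) = Y²
(-26435 + X(F(8))) + S(-147) = (-26435 + 8²) - 147 = (-26435 + 64) - 147 = -26371 - 147 = -26518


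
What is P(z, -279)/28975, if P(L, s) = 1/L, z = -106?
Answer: -1/3071350 ≈ -3.2559e-7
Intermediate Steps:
P(z, -279)/28975 = 1/(-106*28975) = -1/106*1/28975 = -1/3071350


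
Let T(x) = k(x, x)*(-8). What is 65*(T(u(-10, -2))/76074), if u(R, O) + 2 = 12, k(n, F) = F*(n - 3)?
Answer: -18200/38037 ≈ -0.47848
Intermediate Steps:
k(n, F) = F*(-3 + n)
u(R, O) = 10 (u(R, O) = -2 + 12 = 10)
T(x) = -8*x*(-3 + x) (T(x) = (x*(-3 + x))*(-8) = -8*x*(-3 + x))
65*(T(u(-10, -2))/76074) = 65*((8*10*(3 - 1*10))/76074) = 65*((8*10*(3 - 10))*(1/76074)) = 65*((8*10*(-7))*(1/76074)) = 65*(-560*1/76074) = 65*(-280/38037) = -18200/38037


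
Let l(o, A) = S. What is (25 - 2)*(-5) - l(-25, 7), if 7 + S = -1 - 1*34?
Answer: -73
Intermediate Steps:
S = -42 (S = -7 + (-1 - 1*34) = -7 + (-1 - 34) = -7 - 35 = -42)
l(o, A) = -42
(25 - 2)*(-5) - l(-25, 7) = (25 - 2)*(-5) - 1*(-42) = 23*(-5) + 42 = -115 + 42 = -73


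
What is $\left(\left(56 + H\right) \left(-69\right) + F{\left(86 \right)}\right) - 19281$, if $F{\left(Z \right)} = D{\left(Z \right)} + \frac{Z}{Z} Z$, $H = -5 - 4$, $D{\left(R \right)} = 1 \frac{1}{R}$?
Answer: $- \frac{1929667}{86} \approx -22438.0$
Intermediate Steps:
$D{\left(R \right)} = \frac{1}{R}$
$H = -9$ ($H = -5 - 4 = -9$)
$F{\left(Z \right)} = Z + \frac{1}{Z}$ ($F{\left(Z \right)} = \frac{1}{Z} + \frac{Z}{Z} Z = \frac{1}{Z} + 1 Z = \frac{1}{Z} + Z = Z + \frac{1}{Z}$)
$\left(\left(56 + H\right) \left(-69\right) + F{\left(86 \right)}\right) - 19281 = \left(\left(56 - 9\right) \left(-69\right) + \left(86 + \frac{1}{86}\right)\right) - 19281 = \left(47 \left(-69\right) + \left(86 + \frac{1}{86}\right)\right) - 19281 = \left(-3243 + \frac{7397}{86}\right) - 19281 = - \frac{271501}{86} - 19281 = - \frac{1929667}{86}$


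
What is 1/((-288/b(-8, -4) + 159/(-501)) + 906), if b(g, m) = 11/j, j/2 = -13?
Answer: 1837/2914235 ≈ 0.00063035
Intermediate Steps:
j = -26 (j = 2*(-13) = -26)
b(g, m) = -11/26 (b(g, m) = 11/(-26) = 11*(-1/26) = -11/26)
1/((-288/b(-8, -4) + 159/(-501)) + 906) = 1/((-288/(-11/26) + 159/(-501)) + 906) = 1/((-288*(-26/11) + 159*(-1/501)) + 906) = 1/((7488/11 - 53/167) + 906) = 1/(1249913/1837 + 906) = 1/(2914235/1837) = 1837/2914235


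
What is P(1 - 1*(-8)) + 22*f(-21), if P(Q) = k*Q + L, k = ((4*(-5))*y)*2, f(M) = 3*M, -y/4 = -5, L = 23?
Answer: -8563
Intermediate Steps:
y = 20 (y = -4*(-5) = 20)
k = -800 (k = ((4*(-5))*20)*2 = -20*20*2 = -400*2 = -800)
P(Q) = 23 - 800*Q (P(Q) = -800*Q + 23 = 23 - 800*Q)
P(1 - 1*(-8)) + 22*f(-21) = (23 - 800*(1 - 1*(-8))) + 22*(3*(-21)) = (23 - 800*(1 + 8)) + 22*(-63) = (23 - 800*9) - 1386 = (23 - 7200) - 1386 = -7177 - 1386 = -8563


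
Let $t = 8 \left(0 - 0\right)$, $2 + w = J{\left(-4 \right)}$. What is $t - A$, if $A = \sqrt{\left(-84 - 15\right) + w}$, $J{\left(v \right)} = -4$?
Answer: $- i \sqrt{105} \approx - 10.247 i$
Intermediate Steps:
$w = -6$ ($w = -2 - 4 = -6$)
$t = 0$ ($t = 8 \left(0 + 0\right) = 8 \cdot 0 = 0$)
$A = i \sqrt{105}$ ($A = \sqrt{\left(-84 - 15\right) - 6} = \sqrt{-99 - 6} = \sqrt{-105} = i \sqrt{105} \approx 10.247 i$)
$t - A = 0 - i \sqrt{105} = - i \sqrt{105}$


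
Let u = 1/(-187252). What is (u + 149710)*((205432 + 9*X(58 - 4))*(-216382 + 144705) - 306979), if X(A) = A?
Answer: -413771371908851896335/187252 ≈ -2.2097e+15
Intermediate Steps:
u = -1/187252 ≈ -5.3404e-6
(u + 149710)*((205432 + 9*X(58 - 4))*(-216382 + 144705) - 306979) = (-1/187252 + 149710)*((205432 + 9*(58 - 4))*(-216382 + 144705) - 306979) = 28033496919*((205432 + 9*54)*(-71677) - 306979)/187252 = 28033496919*((205432 + 486)*(-71677) - 306979)/187252 = 28033496919*(205918*(-71677) - 306979)/187252 = 28033496919*(-14759584486 - 306979)/187252 = (28033496919/187252)*(-14759891465) = -413771371908851896335/187252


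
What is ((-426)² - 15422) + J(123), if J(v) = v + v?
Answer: 166300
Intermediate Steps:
J(v) = 2*v
((-426)² - 15422) + J(123) = ((-426)² - 15422) + 2*123 = (181476 - 15422) + 246 = 166054 + 246 = 166300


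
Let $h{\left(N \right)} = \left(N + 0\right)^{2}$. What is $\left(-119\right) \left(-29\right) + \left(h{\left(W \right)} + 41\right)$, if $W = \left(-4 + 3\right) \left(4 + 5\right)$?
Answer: $3573$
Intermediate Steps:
$W = -9$ ($W = \left(-1\right) 9 = -9$)
$h{\left(N \right)} = N^{2}$
$\left(-119\right) \left(-29\right) + \left(h{\left(W \right)} + 41\right) = \left(-119\right) \left(-29\right) + \left(\left(-9\right)^{2} + 41\right) = 3451 + \left(81 + 41\right) = 3451 + 122 = 3573$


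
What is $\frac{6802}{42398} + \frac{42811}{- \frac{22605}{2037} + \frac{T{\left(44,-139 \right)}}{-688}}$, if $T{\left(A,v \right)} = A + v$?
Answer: $- \frac{423946567647553}{108529870425} \approx -3906.3$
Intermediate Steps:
$\frac{6802}{42398} + \frac{42811}{- \frac{22605}{2037} + \frac{T{\left(44,-139 \right)}}{-688}} = \frac{6802}{42398} + \frac{42811}{- \frac{22605}{2037} + \frac{44 - 139}{-688}} = 6802 \cdot \frac{1}{42398} + \frac{42811}{\left(-22605\right) \frac{1}{2037} - - \frac{95}{688}} = \frac{3401}{21199} + \frac{42811}{- \frac{7535}{679} + \frac{95}{688}} = \frac{3401}{21199} + \frac{42811}{- \frac{5119575}{467152}} = \frac{3401}{21199} + 42811 \left(- \frac{467152}{5119575}\right) = \frac{3401}{21199} - \frac{19999244272}{5119575} = - \frac{423946567647553}{108529870425}$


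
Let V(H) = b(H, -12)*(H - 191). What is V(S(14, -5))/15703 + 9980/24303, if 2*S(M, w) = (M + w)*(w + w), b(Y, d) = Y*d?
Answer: -2940458380/381630009 ≈ -7.7050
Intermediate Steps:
S(M, w) = w*(M + w) (S(M, w) = ((M + w)*(w + w))/2 = ((M + w)*(2*w))/2 = (2*w*(M + w))/2 = w*(M + w))
V(H) = -12*H*(-191 + H) (V(H) = (H*(-12))*(H - 191) = (-12*H)*(-191 + H) = -12*H*(-191 + H))
V(S(14, -5))/15703 + 9980/24303 = (12*(-5*(14 - 5))*(191 - (-5)*(14 - 5)))/15703 + 9980/24303 = (12*(-5*9)*(191 - (-5)*9))*(1/15703) + 9980*(1/24303) = (12*(-45)*(191 - 1*(-45)))*(1/15703) + 9980/24303 = (12*(-45)*(191 + 45))*(1/15703) + 9980/24303 = (12*(-45)*236)*(1/15703) + 9980/24303 = -127440*1/15703 + 9980/24303 = -127440/15703 + 9980/24303 = -2940458380/381630009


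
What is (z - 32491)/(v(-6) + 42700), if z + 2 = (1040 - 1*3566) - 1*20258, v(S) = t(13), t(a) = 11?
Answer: -55277/42711 ≈ -1.2942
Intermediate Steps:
v(S) = 11
z = -22786 (z = -2 + ((1040 - 1*3566) - 1*20258) = -2 + ((1040 - 3566) - 20258) = -2 + (-2526 - 20258) = -2 - 22784 = -22786)
(z - 32491)/(v(-6) + 42700) = (-22786 - 32491)/(11 + 42700) = -55277/42711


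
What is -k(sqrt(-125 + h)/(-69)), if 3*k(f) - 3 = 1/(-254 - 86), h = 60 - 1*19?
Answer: -1019/1020 ≈ -0.99902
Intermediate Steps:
h = 41 (h = 60 - 19 = 41)
k(f) = 1019/1020 (k(f) = 1 + 1/(3*(-254 - 86)) = 1 + (1/3)/(-340) = 1 + (1/3)*(-1/340) = 1 - 1/1020 = 1019/1020)
-k(sqrt(-125 + h)/(-69)) = -1*1019/1020 = -1019/1020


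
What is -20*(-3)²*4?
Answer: -720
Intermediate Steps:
-20*(-3)²*4 = -20*9*4 = -180*4 = -720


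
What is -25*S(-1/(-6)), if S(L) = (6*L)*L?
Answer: -25/6 ≈ -4.1667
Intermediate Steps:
S(L) = 6*L²
-25*S(-1/(-6)) = -150*(-1/(-6))² = -150*(-1*(-⅙))² = -150*(⅙)² = -150/36 = -25*⅙ = -25/6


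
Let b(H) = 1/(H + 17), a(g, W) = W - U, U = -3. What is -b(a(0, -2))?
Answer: -1/18 ≈ -0.055556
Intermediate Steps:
a(g, W) = 3 + W (a(g, W) = W - 1*(-3) = W + 3 = 3 + W)
b(H) = 1/(17 + H)
-b(a(0, -2)) = -1/(17 + (3 - 2)) = -1/(17 + 1) = -1/18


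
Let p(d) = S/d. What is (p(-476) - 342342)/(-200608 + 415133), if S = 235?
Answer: -162955027/102113900 ≈ -1.5958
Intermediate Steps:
p(d) = 235/d
(p(-476) - 342342)/(-200608 + 415133) = (235/(-476) - 342342)/(-200608 + 415133) = (235*(-1/476) - 342342)/214525 = (-235/476 - 342342)*(1/214525) = -162955027/476*1/214525 = -162955027/102113900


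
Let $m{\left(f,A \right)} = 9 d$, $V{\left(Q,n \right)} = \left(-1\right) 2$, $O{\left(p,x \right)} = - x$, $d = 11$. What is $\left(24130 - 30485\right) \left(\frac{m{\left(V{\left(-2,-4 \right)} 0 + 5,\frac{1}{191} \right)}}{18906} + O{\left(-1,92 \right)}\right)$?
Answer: $\frac{3684317605}{6302} \approx 5.8463 \cdot 10^{5}$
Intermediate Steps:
$V{\left(Q,n \right)} = -2$
$m{\left(f,A \right)} = 99$ ($m{\left(f,A \right)} = 9 \cdot 11 = 99$)
$\left(24130 - 30485\right) \left(\frac{m{\left(V{\left(-2,-4 \right)} 0 + 5,\frac{1}{191} \right)}}{18906} + O{\left(-1,92 \right)}\right) = \left(24130 - 30485\right) \left(\frac{99}{18906} - 92\right) = - 6355 \left(99 \cdot \frac{1}{18906} - 92\right) = - 6355 \left(\frac{33}{6302} - 92\right) = \left(-6355\right) \left(- \frac{579751}{6302}\right) = \frac{3684317605}{6302}$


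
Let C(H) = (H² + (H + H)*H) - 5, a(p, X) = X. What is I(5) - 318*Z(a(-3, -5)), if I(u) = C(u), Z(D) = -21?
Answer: 6748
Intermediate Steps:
C(H) = -5 + 3*H² (C(H) = (H² + (2*H)*H) - 5 = (H² + 2*H²) - 5 = 3*H² - 5 = -5 + 3*H²)
I(u) = -5 + 3*u²
I(5) - 318*Z(a(-3, -5)) = (-5 + 3*5²) - 318*(-21) = (-5 + 3*25) + 6678 = (-5 + 75) + 6678 = 70 + 6678 = 6748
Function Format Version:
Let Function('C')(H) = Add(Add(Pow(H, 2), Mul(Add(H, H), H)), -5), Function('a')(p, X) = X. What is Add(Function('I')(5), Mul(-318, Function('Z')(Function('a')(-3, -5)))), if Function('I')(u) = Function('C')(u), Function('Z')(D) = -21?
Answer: 6748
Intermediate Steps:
Function('C')(H) = Add(-5, Mul(3, Pow(H, 2))) (Function('C')(H) = Add(Add(Pow(H, 2), Mul(Mul(2, H), H)), -5) = Add(Add(Pow(H, 2), Mul(2, Pow(H, 2))), -5) = Add(Mul(3, Pow(H, 2)), -5) = Add(-5, Mul(3, Pow(H, 2))))
Function('I')(u) = Add(-5, Mul(3, Pow(u, 2)))
Add(Function('I')(5), Mul(-318, Function('Z')(Function('a')(-3, -5)))) = Add(Add(-5, Mul(3, Pow(5, 2))), Mul(-318, -21)) = Add(Add(-5, Mul(3, 25)), 6678) = Add(Add(-5, 75), 6678) = Add(70, 6678) = 6748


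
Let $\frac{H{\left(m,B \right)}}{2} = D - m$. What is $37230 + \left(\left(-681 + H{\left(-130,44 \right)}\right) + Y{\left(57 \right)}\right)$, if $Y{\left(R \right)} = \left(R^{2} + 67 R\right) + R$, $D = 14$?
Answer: $43962$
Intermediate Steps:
$Y{\left(R \right)} = R^{2} + 68 R$
$H{\left(m,B \right)} = 28 - 2 m$ ($H{\left(m,B \right)} = 2 \left(14 - m\right) = 28 - 2 m$)
$37230 + \left(\left(-681 + H{\left(-130,44 \right)}\right) + Y{\left(57 \right)}\right) = 37230 + \left(\left(-681 + \left(28 - -260\right)\right) + 57 \left(68 + 57\right)\right) = 37230 + \left(\left(-681 + \left(28 + 260\right)\right) + 57 \cdot 125\right) = 37230 + \left(\left(-681 + 288\right) + 7125\right) = 37230 + \left(-393 + 7125\right) = 37230 + 6732 = 43962$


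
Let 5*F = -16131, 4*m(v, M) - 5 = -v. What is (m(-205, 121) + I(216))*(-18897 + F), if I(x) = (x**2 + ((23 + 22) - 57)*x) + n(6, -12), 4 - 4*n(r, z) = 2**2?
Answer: -4879990764/5 ≈ -9.7600e+8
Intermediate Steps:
m(v, M) = 5/4 - v/4 (m(v, M) = 5/4 + (-v)/4 = 5/4 - v/4)
F = -16131/5 (F = (1/5)*(-16131) = -16131/5 ≈ -3226.2)
n(r, z) = 0 (n(r, z) = 1 - 1/4*2**2 = 1 - 1/4*4 = 1 - 1 = 0)
I(x) = x**2 - 12*x (I(x) = (x**2 + ((23 + 22) - 57)*x) + 0 = (x**2 + (45 - 57)*x) + 0 = (x**2 - 12*x) + 0 = x**2 - 12*x)
(m(-205, 121) + I(216))*(-18897 + F) = ((5/4 - 1/4*(-205)) + 216*(-12 + 216))*(-18897 - 16131/5) = ((5/4 + 205/4) + 216*204)*(-110616/5) = (105/2 + 44064)*(-110616/5) = (88233/2)*(-110616/5) = -4879990764/5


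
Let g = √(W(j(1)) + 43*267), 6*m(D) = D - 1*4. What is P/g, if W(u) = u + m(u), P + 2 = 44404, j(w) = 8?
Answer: 44402*√103407/34469 ≈ 414.24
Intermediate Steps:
m(D) = -⅔ + D/6 (m(D) = (D - 1*4)/6 = (D - 4)/6 = (-4 + D)/6 = -⅔ + D/6)
P = 44402 (P = -2 + 44404 = 44402)
W(u) = -⅔ + 7*u/6 (W(u) = u + (-⅔ + u/6) = -⅔ + 7*u/6)
g = √103407/3 (g = √((-⅔ + (7/6)*8) + 43*267) = √((-⅔ + 28/3) + 11481) = √(26/3 + 11481) = √(34469/3) = √103407/3 ≈ 107.19)
P/g = 44402/((√103407/3)) = 44402*(√103407/34469) = 44402*√103407/34469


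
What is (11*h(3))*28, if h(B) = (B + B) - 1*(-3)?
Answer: 2772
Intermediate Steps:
h(B) = 3 + 2*B (h(B) = 2*B + 3 = 3 + 2*B)
(11*h(3))*28 = (11*(3 + 2*3))*28 = (11*(3 + 6))*28 = (11*9)*28 = 99*28 = 2772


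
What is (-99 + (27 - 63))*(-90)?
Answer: 12150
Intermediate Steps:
(-99 + (27 - 63))*(-90) = (-99 - 36)*(-90) = -135*(-90) = 12150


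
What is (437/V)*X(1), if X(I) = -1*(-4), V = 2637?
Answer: 1748/2637 ≈ 0.66287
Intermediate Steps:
X(I) = 4
(437/V)*X(1) = (437/2637)*4 = 1748/2637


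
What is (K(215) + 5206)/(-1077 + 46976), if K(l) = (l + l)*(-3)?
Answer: 3916/45899 ≈ 0.085318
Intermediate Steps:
K(l) = -6*l (K(l) = (2*l)*(-3) = -6*l)
(K(215) + 5206)/(-1077 + 46976) = (-6*215 + 5206)/(-1077 + 46976) = (-1290 + 5206)/45899 = 3916*(1/45899) = 3916/45899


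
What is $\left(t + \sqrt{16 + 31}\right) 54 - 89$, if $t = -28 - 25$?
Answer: $-2951 + 54 \sqrt{47} \approx -2580.8$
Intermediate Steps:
$t = -53$
$\left(t + \sqrt{16 + 31}\right) 54 - 89 = \left(-53 + \sqrt{16 + 31}\right) 54 - 89 = \left(-53 + \sqrt{47}\right) 54 - 89 = \left(-2862 + 54 \sqrt{47}\right) - 89 = -2951 + 54 \sqrt{47}$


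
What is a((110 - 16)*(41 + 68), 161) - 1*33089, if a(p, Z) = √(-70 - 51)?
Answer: -33089 + 11*I ≈ -33089.0 + 11.0*I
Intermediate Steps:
a(p, Z) = 11*I (a(p, Z) = √(-121) = 11*I)
a((110 - 16)*(41 + 68), 161) - 1*33089 = 11*I - 1*33089 = 11*I - 33089 = -33089 + 11*I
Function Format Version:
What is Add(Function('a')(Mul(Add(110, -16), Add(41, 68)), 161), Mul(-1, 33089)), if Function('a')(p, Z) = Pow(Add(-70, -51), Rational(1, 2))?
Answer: Add(-33089, Mul(11, I)) ≈ Add(-33089., Mul(11.000, I))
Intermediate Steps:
Function('a')(p, Z) = Mul(11, I) (Function('a')(p, Z) = Pow(-121, Rational(1, 2)) = Mul(11, I))
Add(Function('a')(Mul(Add(110, -16), Add(41, 68)), 161), Mul(-1, 33089)) = Add(Mul(11, I), Mul(-1, 33089)) = Add(Mul(11, I), -33089) = Add(-33089, Mul(11, I))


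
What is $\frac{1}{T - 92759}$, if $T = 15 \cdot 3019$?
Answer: $- \frac{1}{47474} \approx -2.1064 \cdot 10^{-5}$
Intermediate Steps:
$T = 45285$
$\frac{1}{T - 92759} = \frac{1}{45285 - 92759} = \frac{1}{-47474} = - \frac{1}{47474}$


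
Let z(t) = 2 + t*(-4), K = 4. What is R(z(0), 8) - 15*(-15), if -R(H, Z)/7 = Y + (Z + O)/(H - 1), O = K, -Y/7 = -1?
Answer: 92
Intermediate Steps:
Y = 7 (Y = -7*(-1) = 7)
O = 4
z(t) = 2 - 4*t
R(H, Z) = -49 - 7*(4 + Z)/(-1 + H) (R(H, Z) = -7*(7 + (Z + 4)/(H - 1)) = -7*(7 + (4 + Z)/(-1 + H)) = -49 - 7*(4 + Z)/(-1 + H))
R(z(0), 8) - 15*(-15) = 7*(3 - 1*8 - 7*(2 - 4*0))/(-1 + (2 - 4*0)) - 15*(-15) = 7*(3 - 8 - 7*(2 + 0))/(-1 + (2 + 0)) + 225 = 7*(3 - 8 - 7*2)/(-1 + 2) + 225 = 7*(3 - 8 - 14)/1 + 225 = 7*1*(-19) + 225 = -133 + 225 = 92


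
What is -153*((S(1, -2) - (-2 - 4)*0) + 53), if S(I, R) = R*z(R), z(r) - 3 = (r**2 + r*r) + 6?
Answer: -2907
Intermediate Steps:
z(r) = 9 + 2*r**2 (z(r) = 3 + ((r**2 + r*r) + 6) = 3 + ((r**2 + r**2) + 6) = 3 + (2*r**2 + 6) = 3 + (6 + 2*r**2) = 9 + 2*r**2)
S(I, R) = R*(9 + 2*R**2)
-153*((S(1, -2) - (-2 - 4)*0) + 53) = -153*((-2*(9 + 2*(-2)**2) - (-2 - 4)*0) + 53) = -153*((-2*(9 + 2*4) - (-6)*0) + 53) = -153*((-2*(9 + 8) - 1*0) + 53) = -153*((-2*17 + 0) + 53) = -153*((-34 + 0) + 53) = -153*(-34 + 53) = -153*19 = -2907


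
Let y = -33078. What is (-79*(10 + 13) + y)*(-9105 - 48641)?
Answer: 2015046670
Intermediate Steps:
(-79*(10 + 13) + y)*(-9105 - 48641) = (-79*(10 + 13) - 33078)*(-9105 - 48641) = (-79*23 - 33078)*(-57746) = (-1817 - 33078)*(-57746) = -34895*(-57746) = 2015046670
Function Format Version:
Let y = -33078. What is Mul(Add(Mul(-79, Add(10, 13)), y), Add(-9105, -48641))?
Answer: 2015046670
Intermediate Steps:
Mul(Add(Mul(-79, Add(10, 13)), y), Add(-9105, -48641)) = Mul(Add(Mul(-79, Add(10, 13)), -33078), Add(-9105, -48641)) = Mul(Add(Mul(-79, 23), -33078), -57746) = Mul(Add(-1817, -33078), -57746) = Mul(-34895, -57746) = 2015046670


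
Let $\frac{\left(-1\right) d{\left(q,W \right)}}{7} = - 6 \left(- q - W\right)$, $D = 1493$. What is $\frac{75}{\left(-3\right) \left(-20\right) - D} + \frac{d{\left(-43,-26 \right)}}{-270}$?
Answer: $- \frac{231838}{21495} \approx -10.786$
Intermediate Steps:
$d{\left(q,W \right)} = - 42 W - 42 q$ ($d{\left(q,W \right)} = - 7 \left(- 6 \left(- q - W\right)\right) = - 7 \left(- 6 \left(- W - q\right)\right) = - 7 \left(6 W + 6 q\right) = - 42 W - 42 q$)
$\frac{75}{\left(-3\right) \left(-20\right) - D} + \frac{d{\left(-43,-26 \right)}}{-270} = \frac{75}{\left(-3\right) \left(-20\right) - 1493} + \frac{\left(-42\right) \left(-26\right) - -1806}{-270} = \frac{75}{60 - 1493} + \left(1092 + 1806\right) \left(- \frac{1}{270}\right) = \frac{75}{-1433} + 2898 \left(- \frac{1}{270}\right) = 75 \left(- \frac{1}{1433}\right) - \frac{161}{15} = - \frac{75}{1433} - \frac{161}{15} = - \frac{231838}{21495}$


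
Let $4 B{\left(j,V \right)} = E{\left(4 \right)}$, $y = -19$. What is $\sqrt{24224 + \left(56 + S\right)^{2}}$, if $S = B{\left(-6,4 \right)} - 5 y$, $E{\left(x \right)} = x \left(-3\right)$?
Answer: $124 \sqrt{3} \approx 214.77$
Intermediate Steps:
$E{\left(x \right)} = - 3 x$
$B{\left(j,V \right)} = -3$ ($B{\left(j,V \right)} = \frac{\left(-3\right) 4}{4} = \frac{1}{4} \left(-12\right) = -3$)
$S = 92$ ($S = -3 - 5 \left(-19\right) = -3 - -95 = -3 + 95 = 92$)
$\sqrt{24224 + \left(56 + S\right)^{2}} = \sqrt{24224 + \left(56 + 92\right)^{2}} = \sqrt{24224 + 148^{2}} = \sqrt{24224 + 21904} = \sqrt{46128} = 124 \sqrt{3}$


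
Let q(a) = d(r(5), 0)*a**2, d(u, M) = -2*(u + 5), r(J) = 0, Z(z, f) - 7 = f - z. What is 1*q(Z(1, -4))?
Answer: -40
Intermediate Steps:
Z(z, f) = 7 + f - z (Z(z, f) = 7 + (f - z) = 7 + f - z)
d(u, M) = -10 - 2*u (d(u, M) = -2*(5 + u) = -10 - 2*u)
q(a) = -10*a**2 (q(a) = (-10 - 2*0)*a**2 = (-10 + 0)*a**2 = -10*a**2)
1*q(Z(1, -4)) = 1*(-10*(7 - 4 - 1*1)**2) = 1*(-10*(7 - 4 - 1)**2) = 1*(-10*2**2) = 1*(-10*4) = 1*(-40) = -40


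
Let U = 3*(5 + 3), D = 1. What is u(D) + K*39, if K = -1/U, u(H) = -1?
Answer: -21/8 ≈ -2.6250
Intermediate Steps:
U = 24 (U = 3*8 = 24)
K = -1/24 ≈ -0.041667
u(D) + K*39 = -1 - 1/24*39 = -1 - 13/8 = -21/8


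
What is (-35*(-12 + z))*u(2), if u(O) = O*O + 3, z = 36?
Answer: -5880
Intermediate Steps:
u(O) = 3 + O² (u(O) = O² + 3 = 3 + O²)
(-35*(-12 + z))*u(2) = (-35*(-12 + 36))*(3 + 2²) = (-35*24)*(3 + 4) = -840*7 = -5880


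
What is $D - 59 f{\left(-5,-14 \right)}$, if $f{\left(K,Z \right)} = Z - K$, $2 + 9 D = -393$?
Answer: $\frac{4384}{9} \approx 487.11$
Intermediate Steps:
$D = - \frac{395}{9}$ ($D = - \frac{2}{9} + \frac{1}{9} \left(-393\right) = - \frac{2}{9} - \frac{131}{3} = - \frac{395}{9} \approx -43.889$)
$D - 59 f{\left(-5,-14 \right)} = - \frac{395}{9} - 59 \left(-14 - -5\right) = - \frac{395}{9} - 59 \left(-14 + 5\right) = - \frac{395}{9} - -531 = - \frac{395}{9} + 531 = \frac{4384}{9}$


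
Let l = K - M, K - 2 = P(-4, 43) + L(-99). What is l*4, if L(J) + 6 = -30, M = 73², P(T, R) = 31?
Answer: -21328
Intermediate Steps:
M = 5329
L(J) = -36 (L(J) = -6 - 30 = -36)
K = -3 (K = 2 + (31 - 36) = 2 - 5 = -3)
l = -5332 (l = -3 - 1*5329 = -3 - 5329 = -5332)
l*4 = -5332*4 = -21328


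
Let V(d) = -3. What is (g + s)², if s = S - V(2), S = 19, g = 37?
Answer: 3481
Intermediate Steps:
s = 22 (s = 19 - 1*(-3) = 19 + 3 = 22)
(g + s)² = (37 + 22)² = 59² = 3481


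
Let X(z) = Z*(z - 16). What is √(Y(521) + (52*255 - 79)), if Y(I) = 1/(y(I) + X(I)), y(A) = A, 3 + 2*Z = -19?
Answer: √334021772202/5034 ≈ 114.81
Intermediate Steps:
Z = -11 (Z = -3/2 + (½)*(-19) = -3/2 - 19/2 = -11)
X(z) = 176 - 11*z (X(z) = -11*(z - 16) = -11*(-16 + z) = 176 - 11*z)
Y(I) = 1/(176 - 10*I) (Y(I) = 1/(I + (176 - 11*I)) = 1/(176 - 10*I))
√(Y(521) + (52*255 - 79)) = √(1/(2*(88 - 5*521)) + (52*255 - 79)) = √(1/(2*(88 - 2605)) + (13260 - 79)) = √((½)/(-2517) + 13181) = √((½)*(-1/2517) + 13181) = √(-1/5034 + 13181) = √(66353153/5034) = √334021772202/5034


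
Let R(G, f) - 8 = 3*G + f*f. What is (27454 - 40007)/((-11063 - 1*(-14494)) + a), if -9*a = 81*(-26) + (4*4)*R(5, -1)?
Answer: -37659/10867 ≈ -3.4654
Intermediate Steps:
R(G, f) = 8 + f**2 + 3*G (R(G, f) = 8 + (3*G + f*f) = 8 + (3*G + f**2) = 8 + (f**2 + 3*G) = 8 + f**2 + 3*G)
a = 574/3 (a = -(81*(-26) + (4*4)*(8 + (-1)**2 + 3*5))/9 = -(-2106 + 16*(8 + 1 + 15))/9 = -(-2106 + 16*24)/9 = -(-2106 + 384)/9 = -1/9*(-1722) = 574/3 ≈ 191.33)
(27454 - 40007)/((-11063 - 1*(-14494)) + a) = (27454 - 40007)/((-11063 - 1*(-14494)) + 574/3) = -12553/((-11063 + 14494) + 574/3) = -12553/(3431 + 574/3) = -12553/10867/3 = -12553*3/10867 = -37659/10867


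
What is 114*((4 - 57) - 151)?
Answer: -23256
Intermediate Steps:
114*((4 - 57) - 151) = 114*(-53 - 151) = 114*(-204) = -23256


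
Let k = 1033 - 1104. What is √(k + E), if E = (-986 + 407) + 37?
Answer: I*√613 ≈ 24.759*I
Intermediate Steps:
E = -542 (E = -579 + 37 = -542)
k = -71
√(k + E) = √(-71 - 542) = √(-613) = I*√613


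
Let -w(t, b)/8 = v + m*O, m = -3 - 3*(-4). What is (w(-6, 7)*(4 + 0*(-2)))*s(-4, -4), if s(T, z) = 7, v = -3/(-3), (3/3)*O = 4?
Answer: -8288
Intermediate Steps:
O = 4
m = 9 (m = -3 + 12 = 9)
v = 1 (v = -3*(-⅓) = 1)
w(t, b) = -296 (w(t, b) = -8*(1 + 9*4) = -8*(1 + 36) = -8*37 = -296)
(w(-6, 7)*(4 + 0*(-2)))*s(-4, -4) = -296*(4 + 0*(-2))*7 = -296*(4 + 0)*7 = -296*4*7 = -1184*7 = -8288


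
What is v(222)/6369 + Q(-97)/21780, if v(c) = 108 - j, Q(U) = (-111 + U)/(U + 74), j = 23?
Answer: 332611/24170355 ≈ 0.013761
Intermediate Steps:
Q(U) = (-111 + U)/(74 + U)
v(c) = 85 (v(c) = 108 - 1*23 = 108 - 23 = 85)
v(222)/6369 + Q(-97)/21780 = 85/6369 + ((-111 - 97)/(74 - 97))/21780 = 85*(1/6369) + (-208/(-23))*(1/21780) = 85/6369 - 1/23*(-208)*(1/21780) = 85/6369 + (208/23)*(1/21780) = 85/6369 + 52/125235 = 332611/24170355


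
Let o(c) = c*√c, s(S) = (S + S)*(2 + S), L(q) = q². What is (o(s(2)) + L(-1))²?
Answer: 4225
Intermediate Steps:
s(S) = 2*S*(2 + S) (s(S) = (2*S)*(2 + S) = 2*S*(2 + S))
o(c) = c^(3/2)
(o(s(2)) + L(-1))² = ((2*2*(2 + 2))^(3/2) + (-1)²)² = ((2*2*4)^(3/2) + 1)² = (16^(3/2) + 1)² = (64 + 1)² = 65² = 4225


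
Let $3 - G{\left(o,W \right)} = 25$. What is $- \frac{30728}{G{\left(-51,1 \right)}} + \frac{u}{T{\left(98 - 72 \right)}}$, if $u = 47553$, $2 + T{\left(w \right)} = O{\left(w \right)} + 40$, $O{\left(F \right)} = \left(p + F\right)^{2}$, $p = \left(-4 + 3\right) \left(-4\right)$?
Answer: $\frac{14934515}{10318} \approx 1447.4$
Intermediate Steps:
$p = 4$ ($p = \left(-1\right) \left(-4\right) = 4$)
$G{\left(o,W \right)} = -22$ ($G{\left(o,W \right)} = 3 - 25 = -22$)
$O{\left(F \right)} = \left(4 + F\right)^{2}$
$T{\left(w \right)} = 38 + \left(4 + w\right)^{2}$ ($T{\left(w \right)} = -2 + \left(\left(4 + w\right)^{2} + 40\right) = -2 + \left(40 + \left(4 + w\right)^{2}\right) = 38 + \left(4 + w\right)^{2}$)
$- \frac{30728}{G{\left(-51,1 \right)}} + \frac{u}{T{\left(98 - 72 \right)}} = - \frac{30728}{-22} + \frac{47553}{38 + \left(4 + \left(98 - 72\right)\right)^{2}} = \left(-30728\right) \left(- \frac{1}{22}\right) + \frac{47553}{38 + \left(4 + \left(98 - 72\right)\right)^{2}} = \frac{15364}{11} + \frac{47553}{38 + \left(4 + 26\right)^{2}} = \frac{15364}{11} + \frac{47553}{38 + 30^{2}} = \frac{15364}{11} + \frac{47553}{38 + 900} = \frac{15364}{11} + \frac{47553}{938} = \frac{14934515}{10318}$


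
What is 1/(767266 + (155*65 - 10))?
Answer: 1/777331 ≈ 1.2865e-6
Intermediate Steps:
1/(767266 + (155*65 - 10)) = 1/(767266 + (10075 - 10)) = 1/(767266 + 10065) = 1/777331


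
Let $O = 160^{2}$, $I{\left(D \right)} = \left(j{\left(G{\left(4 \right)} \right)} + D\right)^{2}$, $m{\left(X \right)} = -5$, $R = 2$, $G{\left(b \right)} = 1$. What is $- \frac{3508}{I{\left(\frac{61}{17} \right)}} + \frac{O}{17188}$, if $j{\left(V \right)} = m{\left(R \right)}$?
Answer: $- \frac{1088165941}{618768} \approx -1758.6$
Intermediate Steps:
$j{\left(V \right)} = -5$
$I{\left(D \right)} = \left(-5 + D\right)^{2}$
$O = 25600$
$- \frac{3508}{I{\left(\frac{61}{17} \right)}} + \frac{O}{17188} = - \frac{3508}{\left(-5 + \frac{61}{17}\right)^{2}} + \frac{25600}{17188} = - \frac{3508}{\left(-5 + 61 \cdot \frac{1}{17}\right)^{2}} + 25600 \cdot \frac{1}{17188} = - \frac{3508}{\left(-5 + \frac{61}{17}\right)^{2}} + \frac{6400}{4297} = - \frac{3508}{\left(- \frac{24}{17}\right)^{2}} + \frac{6400}{4297} = - \frac{3508}{\frac{576}{289}} + \frac{6400}{4297} = \left(-3508\right) \frac{289}{576} + \frac{6400}{4297} = - \frac{253453}{144} + \frac{6400}{4297} = - \frac{1088165941}{618768}$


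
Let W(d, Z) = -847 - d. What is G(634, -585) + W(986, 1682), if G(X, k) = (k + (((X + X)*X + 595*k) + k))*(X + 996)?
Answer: 741105377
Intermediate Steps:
G(X, k) = (996 + X)*(2*X² + 597*k) (G(X, k) = (k + (((2*X)*X + 595*k) + k))*(996 + X) = (k + ((2*X² + 595*k) + k))*(996 + X) = (k + (2*X² + 596*k))*(996 + X) = (2*X² + 597*k)*(996 + X) = (996 + X)*(2*X² + 597*k))
G(634, -585) + W(986, 1682) = (2*634³ + 1992*634² + 594612*(-585) + 597*634*(-585)) + (-847 - 1*986) = (2*254840104 + 1992*401956 - 347848020 - 221421330) + (-847 - 986) = (509680208 + 800696352 - 347848020 - 221421330) - 1833 = 741107210 - 1833 = 741105377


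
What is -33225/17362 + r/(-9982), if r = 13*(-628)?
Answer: -94954291/86653742 ≈ -1.0958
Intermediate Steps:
r = -8164
-33225/17362 + r/(-9982) = -33225/17362 - 8164/(-9982) = -33225*1/17362 - 8164*(-1/9982) = -33225/17362 + 4082/4991 = -94954291/86653742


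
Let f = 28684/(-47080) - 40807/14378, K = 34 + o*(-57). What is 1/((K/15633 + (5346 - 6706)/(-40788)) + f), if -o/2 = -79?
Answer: -476385425145/1899819055781 ≈ -0.25075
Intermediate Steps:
o = 158 (o = -2*(-79) = 158)
K = -8972 (K = 34 + 158*(-57) = 34 - 9006 = -8972)
f = -11219289/3254405 (f = 28684*(-1/47080) - 40807*1/14378 = -7171/11770 - 3139/1106 = -11219289/3254405 ≈ -3.4474)
1/((K/15633 + (5346 - 6706)/(-40788)) + f) = 1/((-8972/15633 + (5346 - 6706)/(-40788)) - 11219289/3254405) = 1/((-8972*1/15633 - 1360*(-1/40788)) - 11219289/3254405) = 1/((-8972/15633 + 340/10197) - 11219289/3254405) = 1/(-9574696/17712189 - 11219289/3254405) = 1/(-1899819055781/476385425145) = -476385425145/1899819055781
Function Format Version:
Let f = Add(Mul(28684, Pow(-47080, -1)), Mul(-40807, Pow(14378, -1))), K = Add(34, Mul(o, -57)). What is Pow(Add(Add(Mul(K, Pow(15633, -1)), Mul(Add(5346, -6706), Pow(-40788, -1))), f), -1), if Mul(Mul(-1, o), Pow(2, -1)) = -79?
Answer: Rational(-476385425145, 1899819055781) ≈ -0.25075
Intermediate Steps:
o = 158 (o = Mul(-2, -79) = 158)
K = -8972 (K = Add(34, Mul(158, -57)) = Add(34, -9006) = -8972)
f = Rational(-11219289, 3254405) (f = Add(Mul(28684, Rational(-1, 47080)), Mul(-40807, Rational(1, 14378))) = Add(Rational(-7171, 11770), Rational(-3139, 1106)) = Rational(-11219289, 3254405) ≈ -3.4474)
Pow(Add(Add(Mul(K, Pow(15633, -1)), Mul(Add(5346, -6706), Pow(-40788, -1))), f), -1) = Pow(Add(Add(Mul(-8972, Pow(15633, -1)), Mul(Add(5346, -6706), Pow(-40788, -1))), Rational(-11219289, 3254405)), -1) = Pow(Add(Add(Mul(-8972, Rational(1, 15633)), Mul(-1360, Rational(-1, 40788))), Rational(-11219289, 3254405)), -1) = Pow(Add(Add(Rational(-8972, 15633), Rational(340, 10197)), Rational(-11219289, 3254405)), -1) = Pow(Add(Rational(-9574696, 17712189), Rational(-11219289, 3254405)), -1) = Pow(Rational(-1899819055781, 476385425145), -1) = Rational(-476385425145, 1899819055781)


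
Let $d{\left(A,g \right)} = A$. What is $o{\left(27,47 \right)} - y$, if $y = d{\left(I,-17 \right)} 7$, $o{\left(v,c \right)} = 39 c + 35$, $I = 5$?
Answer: $1833$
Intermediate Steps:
$o{\left(v,c \right)} = 35 + 39 c$
$y = 35$ ($y = 5 \cdot 7 = 35$)
$o{\left(27,47 \right)} - y = \left(35 + 39 \cdot 47\right) - 35 = \left(35 + 1833\right) - 35 = 1868 - 35 = 1833$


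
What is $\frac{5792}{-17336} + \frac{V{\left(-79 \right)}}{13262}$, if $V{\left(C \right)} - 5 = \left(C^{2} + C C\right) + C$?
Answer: $\frac{8643224}{14369377} \approx 0.6015$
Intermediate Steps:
$V{\left(C \right)} = 5 + C + 2 C^{2}$ ($V{\left(C \right)} = 5 + \left(\left(C^{2} + C C\right) + C\right) = 5 + \left(\left(C^{2} + C^{2}\right) + C\right) = 5 + \left(2 C^{2} + C\right) = 5 + \left(C + 2 C^{2}\right) = 5 + C + 2 C^{2}$)
$\frac{5792}{-17336} + \frac{V{\left(-79 \right)}}{13262} = \frac{5792}{-17336} + \frac{5 - 79 + 2 \left(-79\right)^{2}}{13262} = 5792 \left(- \frac{1}{17336}\right) + \left(5 - 79 + 2 \cdot 6241\right) \frac{1}{13262} = - \frac{724}{2167} + \left(5 - 79 + 12482\right) \frac{1}{13262} = - \frac{724}{2167} + 12408 \cdot \frac{1}{13262} = - \frac{724}{2167} + \frac{6204}{6631} = \frac{8643224}{14369377}$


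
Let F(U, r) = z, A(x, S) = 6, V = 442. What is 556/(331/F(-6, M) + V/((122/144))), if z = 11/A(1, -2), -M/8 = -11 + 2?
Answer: 1342/1695 ≈ 0.79174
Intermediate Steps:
M = 72 (M = -8*(-11 + 2) = -8*(-9) = 72)
z = 11/6 ≈ 1.8333
F(U, r) = 11/6
556/(331/F(-6, M) + V/((122/144))) = 556/(331/(11/6) + 442/((122/144))) = 556/(331*(6/11) + 442/((122*(1/144)))) = 556/(1986/11 + 442/(61/72)) = 556/(1986/11 + 442*(72/61)) = 556/(1986/11 + 31824/61) = 556/(471210/671) = 556*(671/471210) = 1342/1695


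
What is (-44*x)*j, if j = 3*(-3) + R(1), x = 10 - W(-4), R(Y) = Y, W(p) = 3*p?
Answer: 7744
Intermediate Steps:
x = 22 (x = 10 - 3*(-4) = 10 - 1*(-12) = 10 + 12 = 22)
j = -8 (j = 3*(-3) + 1 = -9 + 1 = -8)
(-44*x)*j = -44*22*(-8) = -968*(-8) = 7744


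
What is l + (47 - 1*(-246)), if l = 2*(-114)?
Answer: 65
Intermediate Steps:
l = -228
l + (47 - 1*(-246)) = -228 + (47 - 1*(-246)) = -228 + (47 + 246) = -228 + 293 = 65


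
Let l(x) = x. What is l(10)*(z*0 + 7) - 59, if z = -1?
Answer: 11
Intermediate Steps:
l(10)*(z*0 + 7) - 59 = 10*(-1*0 + 7) - 59 = 10*(0 + 7) - 59 = 10*7 - 59 = 70 - 59 = 11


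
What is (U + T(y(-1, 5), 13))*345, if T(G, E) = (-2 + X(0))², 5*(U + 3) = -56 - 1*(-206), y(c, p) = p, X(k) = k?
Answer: 10695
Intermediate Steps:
U = 27 (U = -3 + (-56 - 1*(-206))/5 = -3 + (-56 + 206)/5 = -3 + (⅕)*150 = -3 + 30 = 27)
T(G, E) = 4 (T(G, E) = (-2 + 0)² = (-2)² = 4)
(U + T(y(-1, 5), 13))*345 = (27 + 4)*345 = 31*345 = 10695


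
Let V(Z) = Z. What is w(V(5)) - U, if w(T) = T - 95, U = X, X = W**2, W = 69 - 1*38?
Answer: -1051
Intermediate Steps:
W = 31 (W = 69 - 38 = 31)
X = 961 (X = 31**2 = 961)
U = 961
w(T) = -95 + T
w(V(5)) - U = (-95 + 5) - 1*961 = -90 - 961 = -1051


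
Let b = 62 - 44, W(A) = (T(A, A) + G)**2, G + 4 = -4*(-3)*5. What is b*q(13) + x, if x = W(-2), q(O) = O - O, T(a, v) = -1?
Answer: 3025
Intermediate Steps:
G = 56 (G = -4 - 4*(-3)*5 = -4 + 12*5 = -4 + 60 = 56)
q(O) = 0
W(A) = 3025 (W(A) = (-1 + 56)**2 = 55**2 = 3025)
b = 18
x = 3025
b*q(13) + x = 18*0 + 3025 = 0 + 3025 = 3025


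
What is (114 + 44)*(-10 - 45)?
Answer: -8690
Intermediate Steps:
(114 + 44)*(-10 - 45) = 158*(-55) = -8690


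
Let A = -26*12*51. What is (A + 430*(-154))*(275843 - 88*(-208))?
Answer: -24158881404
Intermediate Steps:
A = -15912 (A = -312*51 = -15912)
(A + 430*(-154))*(275843 - 88*(-208)) = (-15912 + 430*(-154))*(275843 - 88*(-208)) = (-15912 - 66220)*(275843 + 18304) = -82132*294147 = -24158881404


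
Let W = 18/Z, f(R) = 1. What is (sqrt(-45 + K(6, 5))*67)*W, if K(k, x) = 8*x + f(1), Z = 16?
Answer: 603*I/4 ≈ 150.75*I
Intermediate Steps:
K(k, x) = 1 + 8*x (K(k, x) = 8*x + 1 = 1 + 8*x)
W = 9/8 (W = 18/16 = 18*(1/16) = 9/8 ≈ 1.1250)
(sqrt(-45 + K(6, 5))*67)*W = (sqrt(-45 + (1 + 8*5))*67)*(9/8) = (sqrt(-45 + (1 + 40))*67)*(9/8) = (sqrt(-45 + 41)*67)*(9/8) = (sqrt(-4)*67)*(9/8) = ((2*I)*67)*(9/8) = (134*I)*(9/8) = 603*I/4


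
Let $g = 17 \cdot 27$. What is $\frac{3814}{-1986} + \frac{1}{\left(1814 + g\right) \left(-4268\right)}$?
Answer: $- \frac{18500120741}{9633255852} \approx -1.9204$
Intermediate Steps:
$g = 459$
$\frac{3814}{-1986} + \frac{1}{\left(1814 + g\right) \left(-4268\right)} = \frac{3814}{-1986} + \frac{1}{\left(1814 + 459\right) \left(-4268\right)} = 3814 \left(- \frac{1}{1986}\right) + \frac{1}{2273} \left(- \frac{1}{4268}\right) = - \frac{1907}{993} + \frac{1}{2273} \left(- \frac{1}{4268}\right) = - \frac{1907}{993} - \frac{1}{9701164} = - \frac{18500120741}{9633255852}$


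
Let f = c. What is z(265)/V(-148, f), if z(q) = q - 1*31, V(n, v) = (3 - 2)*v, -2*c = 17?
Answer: -468/17 ≈ -27.529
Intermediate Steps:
c = -17/2 (c = -1/2*17 = -17/2 ≈ -8.5000)
f = -17/2 ≈ -8.5000
V(n, v) = v (V(n, v) = 1*v = v)
z(q) = -31 + q (z(q) = q - 31 = -31 + q)
z(265)/V(-148, f) = (-31 + 265)/(-17/2) = 234*(-2/17) = -468/17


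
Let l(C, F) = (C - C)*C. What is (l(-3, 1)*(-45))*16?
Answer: 0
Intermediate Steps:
l(C, F) = 0 (l(C, F) = 0*C = 0)
(l(-3, 1)*(-45))*16 = (0*(-45))*16 = 0*16 = 0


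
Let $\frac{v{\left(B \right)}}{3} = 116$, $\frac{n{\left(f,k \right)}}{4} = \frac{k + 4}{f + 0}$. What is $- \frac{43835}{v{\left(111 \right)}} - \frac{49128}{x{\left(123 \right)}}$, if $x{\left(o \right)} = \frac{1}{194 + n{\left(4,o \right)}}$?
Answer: $- \frac{5488034459}{348} \approx -1.577 \cdot 10^{7}$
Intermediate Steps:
$n{\left(f,k \right)} = \frac{4 \left(4 + k\right)}{f}$ ($n{\left(f,k \right)} = 4 \frac{k + 4}{f + 0} = 4 \frac{4 + k}{f} = \frac{4 \left(4 + k\right)}{f}$)
$v{\left(B \right)} = 348$ ($v{\left(B \right)} = 3 \cdot 116 = 348$)
$x{\left(o \right)} = \frac{1}{198 + o}$ ($x{\left(o \right)} = \frac{1}{194 + \frac{4 \left(4 + o\right)}{4}} = \frac{1}{194 + 4 \cdot \frac{1}{4} \left(4 + o\right)} = \frac{1}{194 + \left(4 + o\right)} = \frac{1}{198 + o}$)
$- \frac{43835}{v{\left(111 \right)}} - \frac{49128}{x{\left(123 \right)}} = - \frac{43835}{348} - \frac{49128}{\frac{1}{198 + 123}} = \left(-43835\right) \frac{1}{348} - \frac{49128}{\frac{1}{321}} = - \frac{43835}{348} - 49128 \frac{1}{\frac{1}{321}} = - \frac{43835}{348} - 15770088 = - \frac{5488034459}{348}$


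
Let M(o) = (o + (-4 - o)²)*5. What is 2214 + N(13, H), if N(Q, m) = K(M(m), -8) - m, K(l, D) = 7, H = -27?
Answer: 2248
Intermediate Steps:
M(o) = 5*o + 5*(-4 - o)²
N(Q, m) = 7 - m
2214 + N(13, H) = 2214 + (7 - 1*(-27)) = 2214 + (7 + 27) = 2214 + 34 = 2248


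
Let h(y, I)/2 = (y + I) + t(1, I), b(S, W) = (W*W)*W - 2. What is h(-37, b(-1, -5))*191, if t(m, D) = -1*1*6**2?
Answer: -76400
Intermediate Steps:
b(S, W) = -2 + W**3 (b(S, W) = W**2*W - 2 = W**3 - 2 = -2 + W**3)
t(m, D) = -36 (t(m, D) = -1*36 = -36)
h(y, I) = -72 + 2*I + 2*y (h(y, I) = 2*((y + I) - 36) = 2*((I + y) - 36) = 2*(-36 + I + y) = -72 + 2*I + 2*y)
h(-37, b(-1, -5))*191 = (-72 + 2*(-2 + (-5)**3) + 2*(-37))*191 = (-72 + 2*(-2 - 125) - 74)*191 = (-72 + 2*(-127) - 74)*191 = (-72 - 254 - 74)*191 = -400*191 = -76400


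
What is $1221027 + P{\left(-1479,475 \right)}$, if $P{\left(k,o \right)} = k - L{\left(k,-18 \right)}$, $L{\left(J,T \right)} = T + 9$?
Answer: $1219557$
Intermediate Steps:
$L{\left(J,T \right)} = 9 + T$
$P{\left(k,o \right)} = 9 + k$ ($P{\left(k,o \right)} = k - \left(9 - 18\right) = k - -9 = k + 9 = 9 + k$)
$1221027 + P{\left(-1479,475 \right)} = 1221027 + \left(9 - 1479\right) = 1221027 - 1470 = 1219557$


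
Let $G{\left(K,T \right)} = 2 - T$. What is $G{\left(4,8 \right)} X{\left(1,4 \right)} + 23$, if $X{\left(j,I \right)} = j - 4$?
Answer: $41$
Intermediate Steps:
$X{\left(j,I \right)} = -4 + j$
$G{\left(4,8 \right)} X{\left(1,4 \right)} + 23 = \left(2 - 8\right) \left(-4 + 1\right) + 23 = \left(2 - 8\right) \left(-3\right) + 23 = \left(-6\right) \left(-3\right) + 23 = 18 + 23 = 41$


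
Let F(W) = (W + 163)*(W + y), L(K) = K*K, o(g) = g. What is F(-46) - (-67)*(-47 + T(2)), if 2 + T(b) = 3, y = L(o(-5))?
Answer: -5539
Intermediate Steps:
L(K) = K**2
y = 25 (y = (-5)**2 = 25)
T(b) = 1 (T(b) = -2 + 3 = 1)
F(W) = (25 + W)*(163 + W) (F(W) = (W + 163)*(W + 25) = (163 + W)*(25 + W) = (25 + W)*(163 + W))
F(-46) - (-67)*(-47 + T(2)) = (4075 + (-46)**2 + 188*(-46)) - (-67)*(-47 + 1) = (4075 + 2116 - 8648) - (-67)*(-46) = -2457 - 1*3082 = -2457 - 3082 = -5539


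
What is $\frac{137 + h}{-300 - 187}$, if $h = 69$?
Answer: $- \frac{206}{487} \approx -0.423$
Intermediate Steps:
$\frac{137 + h}{-300 - 187} = \frac{137 + 69}{-300 - 187} = \frac{206}{-487} = 206 \left(- \frac{1}{487}\right) = - \frac{206}{487}$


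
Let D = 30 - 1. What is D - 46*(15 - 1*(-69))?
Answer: -3835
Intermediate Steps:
D = 29
D - 46*(15 - 1*(-69)) = 29 - 46*(15 - 1*(-69)) = 29 - 46*(15 + 69) = 29 - 46*84 = 29 - 3864 = -3835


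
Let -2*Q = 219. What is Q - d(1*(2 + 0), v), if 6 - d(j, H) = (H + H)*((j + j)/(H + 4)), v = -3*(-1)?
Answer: -1569/14 ≈ -112.07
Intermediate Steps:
v = 3
d(j, H) = 6 - 4*H*j/(4 + H) (d(j, H) = 6 - (H + H)*(j + j)/(H + 4) = 6 - 2*H*(2*j)/(4 + H) = 6 - 2*H*2*j/(4 + H) = 6 - 4*H*j/(4 + H))
Q = -219/2 (Q = -½*219 = -219/2 ≈ -109.50)
Q - d(1*(2 + 0), v) = -219/2 - 2*(12 + 3*3 - 2*3*1*(2 + 0))/(4 + 3) = -219/2 - 2*(12 + 9 - 2*3*1*2)/7 = -219/2 - 2*(12 + 9 - 2*3*2)/7 = -219/2 - 2*(12 + 9 - 12)/7 = -219/2 - 2*9/7 = -219/2 - 1*18/7 = -219/2 - 18/7 = -1569/14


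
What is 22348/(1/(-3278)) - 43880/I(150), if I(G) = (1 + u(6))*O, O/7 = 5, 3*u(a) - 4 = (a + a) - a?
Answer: -6666390032/91 ≈ -7.3257e+7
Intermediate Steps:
u(a) = 4/3 + a/3 (u(a) = 4/3 + ((a + a) - a)/3 = 4/3 + (2*a - a)/3 = 4/3 + a/3)
O = 35 (O = 7*5 = 35)
I(G) = 455/3 (I(G) = (1 + (4/3 + (⅓)*6))*35 = (1 + (4/3 + 2))*35 = (1 + 10/3)*35 = (13/3)*35 = 455/3)
22348/(1/(-3278)) - 43880/I(150) = 22348/(1/(-3278)) - 43880/455/3 = 22348/(-1/3278) - 43880*3/455 = 22348*(-3278) - 26328/91 = -73256744 - 26328/91 = -6666390032/91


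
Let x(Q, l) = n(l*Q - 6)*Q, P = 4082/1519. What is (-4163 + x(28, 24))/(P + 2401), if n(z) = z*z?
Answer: 18859000195/3651201 ≈ 5165.1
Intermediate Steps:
n(z) = z²
P = 4082/1519 (P = 4082*(1/1519) = 4082/1519 ≈ 2.6873)
x(Q, l) = Q*(-6 + Q*l)² (x(Q, l) = (l*Q - 6)²*Q = (Q*l - 6)²*Q = (-6 + Q*l)²*Q = Q*(-6 + Q*l)²)
(-4163 + x(28, 24))/(P + 2401) = (-4163 + 28*(-6 + 28*24)²)/(4082/1519 + 2401) = (-4163 + 28*(-6 + 672)²)/(3651201/1519) = (-4163 + 28*666²)*(1519/3651201) = (-4163 + 28*443556)*(1519/3651201) = (-4163 + 12419568)*(1519/3651201) = 12415405*(1519/3651201) = 18859000195/3651201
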